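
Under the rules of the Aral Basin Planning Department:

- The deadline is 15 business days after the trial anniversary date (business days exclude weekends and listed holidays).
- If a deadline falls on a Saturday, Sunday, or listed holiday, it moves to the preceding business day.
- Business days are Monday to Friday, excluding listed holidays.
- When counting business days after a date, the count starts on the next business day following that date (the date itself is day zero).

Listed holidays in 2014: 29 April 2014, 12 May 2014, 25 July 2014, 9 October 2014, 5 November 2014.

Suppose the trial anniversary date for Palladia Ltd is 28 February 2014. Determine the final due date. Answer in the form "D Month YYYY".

Starting the day after 28 February 2014 and counting 15 business days lands on 21 March 2014.
21 March 2014 is a Friday and not a listed holiday, so it stands.
The final due date is 21 March 2014.

21 March 2014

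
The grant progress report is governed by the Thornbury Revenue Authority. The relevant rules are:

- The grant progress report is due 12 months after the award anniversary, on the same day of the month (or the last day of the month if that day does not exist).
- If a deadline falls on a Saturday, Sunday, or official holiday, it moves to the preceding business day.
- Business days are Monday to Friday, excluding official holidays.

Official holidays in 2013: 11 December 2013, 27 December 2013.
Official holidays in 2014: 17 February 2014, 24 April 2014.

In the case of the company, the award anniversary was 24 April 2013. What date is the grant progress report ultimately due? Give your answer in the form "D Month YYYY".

23 April 2014

12 months after 24 April 2013, on the same day of the month, is 24 April 2014.
24 April 2014 is a listed holiday; the preceding business day is 23 April 2014 (Wednesday).
So the filing is due 23 April 2014.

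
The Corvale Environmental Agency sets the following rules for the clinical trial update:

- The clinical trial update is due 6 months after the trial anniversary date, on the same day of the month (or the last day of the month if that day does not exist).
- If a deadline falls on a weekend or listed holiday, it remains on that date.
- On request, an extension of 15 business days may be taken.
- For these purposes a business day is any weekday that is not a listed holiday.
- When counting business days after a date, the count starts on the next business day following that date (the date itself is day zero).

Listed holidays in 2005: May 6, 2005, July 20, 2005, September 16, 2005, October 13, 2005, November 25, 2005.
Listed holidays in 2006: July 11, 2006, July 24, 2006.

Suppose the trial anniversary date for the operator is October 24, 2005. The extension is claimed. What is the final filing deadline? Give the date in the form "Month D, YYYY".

6 months from October 24, 2005 is April 24, 2006.
No adjustment is made for weekends or holidays, so April 24, 2006 stands.
Applying the 15-business-day extension: 15 business days after April 24, 2006 is May 15, 2006.
May 15, 2006 falls on a Monday. The rules make no weekend/holiday allowance, so it remains May 15, 2006.
The final due date is May 15, 2006.

May 15, 2006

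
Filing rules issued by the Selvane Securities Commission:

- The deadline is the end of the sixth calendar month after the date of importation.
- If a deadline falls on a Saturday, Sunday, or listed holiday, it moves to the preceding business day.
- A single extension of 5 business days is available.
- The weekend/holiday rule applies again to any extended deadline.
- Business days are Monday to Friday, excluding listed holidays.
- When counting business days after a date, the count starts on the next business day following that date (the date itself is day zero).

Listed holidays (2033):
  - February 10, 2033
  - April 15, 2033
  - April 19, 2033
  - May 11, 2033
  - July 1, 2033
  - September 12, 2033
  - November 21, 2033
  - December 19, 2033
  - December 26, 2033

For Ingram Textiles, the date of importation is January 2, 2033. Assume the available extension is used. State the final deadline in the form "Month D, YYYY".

August 5, 2033

The sixth month after January 2, 2033 is July 2033, whose last day is July 31, 2033.
Because July 31, 2033 is a Sunday, the deadline becomes July 29, 2033 (Friday).
The 5-business-day extension runs from July 29, 2033 to August 5, 2033.
August 5, 2033 falls on a Friday, which is a business day, so no adjustment is needed.
So the filing is due August 5, 2033.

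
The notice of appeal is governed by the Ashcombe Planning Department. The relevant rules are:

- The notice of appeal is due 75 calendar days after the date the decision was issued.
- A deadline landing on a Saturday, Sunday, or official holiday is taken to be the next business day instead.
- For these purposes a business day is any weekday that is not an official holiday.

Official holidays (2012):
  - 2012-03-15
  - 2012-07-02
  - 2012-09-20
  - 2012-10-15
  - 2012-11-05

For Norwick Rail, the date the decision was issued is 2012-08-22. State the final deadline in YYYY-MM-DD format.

2012-11-06

From 2012-08-22, 75 calendar days later is 2012-11-05.
2012-11-05 is a listed holiday, so it moves to the next business day, 2012-11-06 (Tuesday).
So the filing is due 2012-11-06.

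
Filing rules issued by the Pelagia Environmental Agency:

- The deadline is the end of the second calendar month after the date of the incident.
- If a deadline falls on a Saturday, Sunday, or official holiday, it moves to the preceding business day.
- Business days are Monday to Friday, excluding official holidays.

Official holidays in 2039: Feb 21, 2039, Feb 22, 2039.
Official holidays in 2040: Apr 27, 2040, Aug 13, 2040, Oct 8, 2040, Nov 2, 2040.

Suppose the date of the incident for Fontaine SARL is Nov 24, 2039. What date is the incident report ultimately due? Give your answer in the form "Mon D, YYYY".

2 months after Nov 24, 2039 is January 2040; that month ends on Jan 31, 2040.
Since Jan 31, 2040 is a Tuesday and not a holiday, the date is unchanged.
The final due date is Jan 31, 2040.

Jan 31, 2040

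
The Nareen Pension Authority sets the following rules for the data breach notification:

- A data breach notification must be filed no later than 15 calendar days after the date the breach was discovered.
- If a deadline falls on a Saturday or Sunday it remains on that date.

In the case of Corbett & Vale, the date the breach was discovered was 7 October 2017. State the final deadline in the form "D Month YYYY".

22 October 2017

From 7 October 2017, 15 calendar days later is 22 October 2017.
No adjustment is made for weekends or holidays, so 22 October 2017 stands.
Final deadline: 22 October 2017.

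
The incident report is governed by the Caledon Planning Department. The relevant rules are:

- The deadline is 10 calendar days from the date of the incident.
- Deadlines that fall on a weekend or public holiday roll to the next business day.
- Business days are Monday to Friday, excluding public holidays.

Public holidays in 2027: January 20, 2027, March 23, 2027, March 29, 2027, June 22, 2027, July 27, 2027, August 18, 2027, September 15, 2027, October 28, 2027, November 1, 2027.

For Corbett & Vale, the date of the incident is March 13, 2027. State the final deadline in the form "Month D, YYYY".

Adding 10 calendar days to March 13, 2027 gives March 23, 2027.
Because March 23, 2027 is a listed holiday, the deadline becomes March 24, 2027 (Wednesday).
Deadline: March 24, 2027.

March 24, 2027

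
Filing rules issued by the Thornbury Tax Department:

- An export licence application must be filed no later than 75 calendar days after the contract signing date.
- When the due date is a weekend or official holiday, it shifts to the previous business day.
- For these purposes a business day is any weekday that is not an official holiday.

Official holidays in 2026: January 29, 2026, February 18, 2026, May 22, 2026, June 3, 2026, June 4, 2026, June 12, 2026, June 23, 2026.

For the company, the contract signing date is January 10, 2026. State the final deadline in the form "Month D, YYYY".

Trigger date January 10, 2026 + 75 calendar days = March 26, 2026.
March 26, 2026 is a Thursday and not a listed holiday, so it stands.
Final deadline: March 26, 2026.

March 26, 2026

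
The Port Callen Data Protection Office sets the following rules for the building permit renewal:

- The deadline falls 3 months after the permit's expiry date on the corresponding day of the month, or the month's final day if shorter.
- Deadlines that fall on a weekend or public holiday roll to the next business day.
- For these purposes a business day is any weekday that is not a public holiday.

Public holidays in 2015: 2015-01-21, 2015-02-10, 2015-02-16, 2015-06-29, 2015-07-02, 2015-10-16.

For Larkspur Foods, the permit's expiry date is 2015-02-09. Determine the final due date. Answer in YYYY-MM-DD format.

3 months after 2015-02-09, on the same day of the month, is 2015-05-09.
2015-05-09 is a Saturday, so it moves to the next business day, 2015-05-11 (Monday).
The final due date is 2015-05-11.

2015-05-11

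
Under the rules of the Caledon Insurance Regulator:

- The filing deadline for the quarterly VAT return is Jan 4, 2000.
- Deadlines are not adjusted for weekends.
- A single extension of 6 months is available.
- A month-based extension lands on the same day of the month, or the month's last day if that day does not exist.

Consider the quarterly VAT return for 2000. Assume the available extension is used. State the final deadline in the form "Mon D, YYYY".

The statutory due date is Jan 4, 2000.
Jan 4, 2000 is a Tuesday; no weekend or holiday adjustment applies.
Add 6 months to Jan 4, 2000: Jul 4, 2000.
Jul 4, 2000 is a Tuesday; no weekend or holiday adjustment applies.
Final deadline: Jul 4, 2000.

Jul 4, 2000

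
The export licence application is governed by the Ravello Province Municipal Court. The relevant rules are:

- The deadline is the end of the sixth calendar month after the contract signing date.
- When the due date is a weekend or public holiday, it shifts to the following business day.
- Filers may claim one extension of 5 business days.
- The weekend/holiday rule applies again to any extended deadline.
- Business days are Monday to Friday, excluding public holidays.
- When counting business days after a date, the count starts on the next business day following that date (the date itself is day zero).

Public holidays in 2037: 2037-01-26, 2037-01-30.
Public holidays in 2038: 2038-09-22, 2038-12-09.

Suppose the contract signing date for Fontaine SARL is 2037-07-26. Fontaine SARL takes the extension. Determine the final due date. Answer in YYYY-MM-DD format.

2038-02-08

6 months after 2037-07-26 falls in January 2038; the last day of that month is 2038-01-31.
Because 2038-01-31 is a Sunday, the deadline becomes 2038-02-01 (Monday).
Applying the 5-business-day extension: 5 business days after 2038-02-01 is 2038-02-08.
2038-02-08 falls on a Monday, which is a business day, so no adjustment is needed.
Deadline: 2038-02-08.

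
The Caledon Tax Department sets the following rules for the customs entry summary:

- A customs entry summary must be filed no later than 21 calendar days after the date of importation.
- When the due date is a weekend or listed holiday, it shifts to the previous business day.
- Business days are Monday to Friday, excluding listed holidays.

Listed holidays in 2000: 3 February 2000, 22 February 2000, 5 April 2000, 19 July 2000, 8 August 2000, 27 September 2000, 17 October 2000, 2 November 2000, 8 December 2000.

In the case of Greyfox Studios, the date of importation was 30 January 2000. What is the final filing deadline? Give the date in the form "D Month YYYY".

18 February 2000

From 30 January 2000, 21 calendar days later is 20 February 2000.
Because 20 February 2000 is a Sunday, the deadline becomes 18 February 2000 (Friday).
Deadline: 18 February 2000.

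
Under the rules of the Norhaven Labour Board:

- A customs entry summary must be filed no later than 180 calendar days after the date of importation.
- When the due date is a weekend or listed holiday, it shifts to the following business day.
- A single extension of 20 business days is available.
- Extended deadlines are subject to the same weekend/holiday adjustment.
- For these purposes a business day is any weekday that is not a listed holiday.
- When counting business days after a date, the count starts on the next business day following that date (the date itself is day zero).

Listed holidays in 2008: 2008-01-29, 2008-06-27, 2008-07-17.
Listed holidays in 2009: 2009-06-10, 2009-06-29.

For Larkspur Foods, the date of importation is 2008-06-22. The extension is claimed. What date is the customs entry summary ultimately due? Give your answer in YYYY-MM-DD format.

2009-01-16

Trigger date 2008-06-22 + 180 calendar days = 2008-12-19.
2008-12-19 is a Friday and not a listed holiday, so it stands.
Counting 20 further business days from 2008-12-19 reaches 2009-01-16.
Since 2009-01-16 is a Friday and not a holiday, the date is unchanged.
The final due date is 2009-01-16.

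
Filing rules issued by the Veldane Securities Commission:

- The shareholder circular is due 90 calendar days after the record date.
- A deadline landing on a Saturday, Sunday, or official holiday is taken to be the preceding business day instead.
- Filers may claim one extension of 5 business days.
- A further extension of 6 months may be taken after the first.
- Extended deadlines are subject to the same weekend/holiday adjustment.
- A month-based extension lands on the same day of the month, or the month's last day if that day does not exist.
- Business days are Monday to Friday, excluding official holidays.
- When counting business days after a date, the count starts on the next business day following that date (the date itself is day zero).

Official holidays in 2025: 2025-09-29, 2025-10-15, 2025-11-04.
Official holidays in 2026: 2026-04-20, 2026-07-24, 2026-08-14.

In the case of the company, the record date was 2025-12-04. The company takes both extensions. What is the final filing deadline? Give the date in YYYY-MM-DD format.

From 2025-12-04, 90 calendar days later is 2026-03-04.
2026-03-04 (Wednesday) is already a business day.
Counting 5 further business days from 2026-03-04 reaches 2026-03-11.
2026-03-11 falls on a Wednesday, which is a business day, so no adjustment is needed.
The 6 months extension carries 2026-03-11 to 2026-09-11.
Since 2026-09-11 is a Friday and not a holiday, the date is unchanged.
The final due date is 2026-09-11.

2026-09-11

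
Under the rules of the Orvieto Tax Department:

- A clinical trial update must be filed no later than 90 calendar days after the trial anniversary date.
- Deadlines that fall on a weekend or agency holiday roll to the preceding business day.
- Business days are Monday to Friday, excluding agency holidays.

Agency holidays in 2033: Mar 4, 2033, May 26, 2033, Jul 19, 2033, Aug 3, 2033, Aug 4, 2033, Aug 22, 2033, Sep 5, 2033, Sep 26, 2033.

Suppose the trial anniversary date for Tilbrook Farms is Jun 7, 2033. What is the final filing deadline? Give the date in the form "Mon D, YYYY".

Sep 2, 2033

From Jun 7, 2033, 90 calendar days later is Sep 5, 2033.
Sep 5, 2033 falls on a listed holiday. Rolling to the preceding business day gives Sep 2, 2033, a Friday.
Deadline: Sep 2, 2033.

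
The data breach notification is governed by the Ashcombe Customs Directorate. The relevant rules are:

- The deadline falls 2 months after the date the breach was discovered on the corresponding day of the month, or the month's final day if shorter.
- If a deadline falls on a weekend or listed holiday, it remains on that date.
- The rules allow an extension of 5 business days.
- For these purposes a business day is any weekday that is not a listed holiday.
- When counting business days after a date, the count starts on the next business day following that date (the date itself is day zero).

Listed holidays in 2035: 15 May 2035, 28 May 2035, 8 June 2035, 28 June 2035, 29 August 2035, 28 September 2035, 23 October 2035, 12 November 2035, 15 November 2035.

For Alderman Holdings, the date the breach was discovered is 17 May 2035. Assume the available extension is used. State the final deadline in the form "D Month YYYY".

2 months from 17 May 2035 is 17 July 2035.
No adjustment is made for weekends or holidays, so 17 July 2035 stands.
Counting 5 further business days from 17 July 2035 reaches 24 July 2035.
No adjustment is made for weekends or holidays, so 24 July 2035 stands.
The final due date is 24 July 2035.

24 July 2035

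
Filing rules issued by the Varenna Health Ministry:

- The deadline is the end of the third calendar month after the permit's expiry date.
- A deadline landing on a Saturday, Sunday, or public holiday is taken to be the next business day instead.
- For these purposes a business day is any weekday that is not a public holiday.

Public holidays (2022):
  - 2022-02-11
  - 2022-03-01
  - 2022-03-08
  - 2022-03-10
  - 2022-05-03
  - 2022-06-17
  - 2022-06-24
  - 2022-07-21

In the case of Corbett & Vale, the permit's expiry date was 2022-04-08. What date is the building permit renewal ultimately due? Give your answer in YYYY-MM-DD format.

3 months after 2022-04-08 falls in July 2022; the last day of that month is 2022-07-31.
2022-07-31 is a Sunday; the next business day is 2022-08-01 (Monday).
Final deadline: 2022-08-01.

2022-08-01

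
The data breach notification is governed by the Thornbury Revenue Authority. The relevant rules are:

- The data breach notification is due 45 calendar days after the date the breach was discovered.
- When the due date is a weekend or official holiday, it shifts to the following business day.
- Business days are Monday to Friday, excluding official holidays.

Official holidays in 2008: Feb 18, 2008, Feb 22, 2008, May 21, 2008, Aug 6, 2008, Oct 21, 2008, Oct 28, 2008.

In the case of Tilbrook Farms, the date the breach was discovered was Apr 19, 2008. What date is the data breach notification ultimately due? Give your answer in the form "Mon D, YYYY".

Jun 3, 2008

45 calendar days after Apr 19, 2008 is Jun 3, 2008.
Jun 3, 2008 falls on a Tuesday, which is a business day, so no adjustment is needed.
The final due date is Jun 3, 2008.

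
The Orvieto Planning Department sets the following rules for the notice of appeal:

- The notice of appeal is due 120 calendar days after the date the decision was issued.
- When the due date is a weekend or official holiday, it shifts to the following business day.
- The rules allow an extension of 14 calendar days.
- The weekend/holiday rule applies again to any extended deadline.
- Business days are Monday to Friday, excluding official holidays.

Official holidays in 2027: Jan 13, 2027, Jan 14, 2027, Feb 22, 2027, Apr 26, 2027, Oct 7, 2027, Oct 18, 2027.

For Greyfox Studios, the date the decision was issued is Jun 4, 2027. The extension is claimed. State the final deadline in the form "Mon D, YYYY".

Trigger date Jun 4, 2027 + 120 calendar days = Oct 2, 2027.
Oct 2, 2027 is a Saturday; the next business day is Oct 4, 2027 (Monday).
With the 14-day extension, Oct 4, 2027 becomes Oct 18, 2027.
Because Oct 18, 2027 is a listed holiday, the deadline becomes Oct 19, 2027 (Tuesday).
So the filing is due Oct 19, 2027.

Oct 19, 2027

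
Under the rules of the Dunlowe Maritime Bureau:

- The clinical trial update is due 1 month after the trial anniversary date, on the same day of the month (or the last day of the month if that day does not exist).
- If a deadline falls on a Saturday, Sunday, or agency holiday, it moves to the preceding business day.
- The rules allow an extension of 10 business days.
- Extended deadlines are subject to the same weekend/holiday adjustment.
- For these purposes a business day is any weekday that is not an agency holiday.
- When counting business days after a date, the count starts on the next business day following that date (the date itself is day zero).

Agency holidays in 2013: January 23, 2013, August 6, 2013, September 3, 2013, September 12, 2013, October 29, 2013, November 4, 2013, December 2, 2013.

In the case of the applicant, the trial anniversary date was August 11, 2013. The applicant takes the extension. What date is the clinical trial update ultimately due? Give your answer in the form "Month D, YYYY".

September 26, 2013

1 month after August 11, 2013, on the same day of the month, is September 11, 2013.
September 11, 2013 is a Wednesday and not a listed holiday, so it stands.
The 10-business-day extension runs from September 11, 2013 to September 26, 2013.
September 26, 2013 is a Thursday and not a listed holiday, so it stands.
Deadline: September 26, 2013.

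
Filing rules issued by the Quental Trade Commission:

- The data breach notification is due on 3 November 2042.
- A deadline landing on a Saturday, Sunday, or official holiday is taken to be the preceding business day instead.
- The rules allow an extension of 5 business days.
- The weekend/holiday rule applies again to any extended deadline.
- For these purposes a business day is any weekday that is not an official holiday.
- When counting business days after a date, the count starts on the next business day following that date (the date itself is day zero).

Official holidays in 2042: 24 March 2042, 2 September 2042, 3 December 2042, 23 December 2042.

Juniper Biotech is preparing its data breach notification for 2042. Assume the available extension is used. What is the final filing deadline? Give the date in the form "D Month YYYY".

10 November 2042

Start from the fixed due date, 3 November 2042.
3 November 2042 (Monday) is already a business day.
Applying the 5-business-day extension: 5 business days after 3 November 2042 is 10 November 2042.
10 November 2042 is a Monday and not a listed holiday, so it stands.
Final deadline: 10 November 2042.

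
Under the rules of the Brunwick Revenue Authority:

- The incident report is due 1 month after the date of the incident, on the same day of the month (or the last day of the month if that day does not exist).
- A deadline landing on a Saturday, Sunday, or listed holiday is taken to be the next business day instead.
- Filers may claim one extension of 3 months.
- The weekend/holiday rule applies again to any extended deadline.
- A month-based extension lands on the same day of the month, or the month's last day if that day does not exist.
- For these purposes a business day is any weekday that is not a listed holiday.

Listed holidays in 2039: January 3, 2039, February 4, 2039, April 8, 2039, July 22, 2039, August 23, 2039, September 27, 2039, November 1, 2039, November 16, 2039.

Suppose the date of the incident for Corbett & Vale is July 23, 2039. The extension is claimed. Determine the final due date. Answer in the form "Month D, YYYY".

1 month from July 23, 2039 is August 23, 2039.
Because August 23, 2039 is a listed holiday, the deadline becomes August 24, 2039 (Wednesday).
Add 3 months to August 24, 2039: November 24, 2039.
November 24, 2039 is a Thursday and not a listed holiday, so it stands.
Deadline: November 24, 2039.

November 24, 2039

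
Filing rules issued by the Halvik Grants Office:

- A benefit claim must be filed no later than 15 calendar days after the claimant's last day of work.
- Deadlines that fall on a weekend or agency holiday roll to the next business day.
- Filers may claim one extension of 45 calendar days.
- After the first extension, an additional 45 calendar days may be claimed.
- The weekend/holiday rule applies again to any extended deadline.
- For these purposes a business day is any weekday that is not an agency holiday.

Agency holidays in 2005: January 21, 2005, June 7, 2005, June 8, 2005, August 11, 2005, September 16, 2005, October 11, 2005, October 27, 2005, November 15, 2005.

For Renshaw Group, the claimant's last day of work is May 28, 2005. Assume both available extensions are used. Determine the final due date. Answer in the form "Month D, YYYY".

September 12, 2005

From May 28, 2005, 15 calendar days later is June 12, 2005.
June 12, 2005 is a Sunday; the next business day is June 13, 2005 (Monday).
Applying the 45-calendar-day extension: June 13, 2005 + 45 days = July 28, 2005.
July 28, 2005 is a Thursday and not a listed holiday, so it stands.
Applying the 45-calendar-day extension: July 28, 2005 + 45 days = September 11, 2005.
September 11, 2005 is a Sunday, so it moves to the next business day, September 12, 2005 (Monday).
Deadline: September 12, 2005.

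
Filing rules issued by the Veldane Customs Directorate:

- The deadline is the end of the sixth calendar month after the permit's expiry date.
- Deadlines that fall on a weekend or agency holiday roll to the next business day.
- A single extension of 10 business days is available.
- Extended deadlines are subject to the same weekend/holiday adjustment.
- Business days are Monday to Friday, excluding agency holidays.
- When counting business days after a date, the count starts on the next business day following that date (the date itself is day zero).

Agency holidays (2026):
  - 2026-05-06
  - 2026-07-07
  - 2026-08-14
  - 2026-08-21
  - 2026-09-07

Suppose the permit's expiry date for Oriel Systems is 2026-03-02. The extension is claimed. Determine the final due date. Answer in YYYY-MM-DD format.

2026-10-14

6 months after 2026-03-02 is September 2026; that month ends on 2026-09-30.
2026-09-30 is a Wednesday and not a listed holiday, so it stands.
Applying the 10-business-day extension: 10 business days after 2026-09-30 is 2026-10-14.
2026-10-14 falls on a Wednesday, which is a business day, so no adjustment is needed.
So the filing is due 2026-10-14.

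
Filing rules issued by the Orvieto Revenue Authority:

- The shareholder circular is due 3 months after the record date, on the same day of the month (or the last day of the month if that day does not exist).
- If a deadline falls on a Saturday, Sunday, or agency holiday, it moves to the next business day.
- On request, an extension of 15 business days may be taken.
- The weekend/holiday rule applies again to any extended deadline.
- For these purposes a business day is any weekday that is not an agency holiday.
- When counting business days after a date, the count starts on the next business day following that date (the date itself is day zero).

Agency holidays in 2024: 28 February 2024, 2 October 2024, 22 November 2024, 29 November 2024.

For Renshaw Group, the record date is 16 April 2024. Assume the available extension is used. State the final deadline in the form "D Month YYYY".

3 months from 16 April 2024 is 16 July 2024.
16 July 2024 (Tuesday) is already a business day.
The 15-business-day extension runs from 16 July 2024 to 6 August 2024.
6 August 2024 is a Tuesday and not a listed holiday, so it stands.
Deadline: 6 August 2024.

6 August 2024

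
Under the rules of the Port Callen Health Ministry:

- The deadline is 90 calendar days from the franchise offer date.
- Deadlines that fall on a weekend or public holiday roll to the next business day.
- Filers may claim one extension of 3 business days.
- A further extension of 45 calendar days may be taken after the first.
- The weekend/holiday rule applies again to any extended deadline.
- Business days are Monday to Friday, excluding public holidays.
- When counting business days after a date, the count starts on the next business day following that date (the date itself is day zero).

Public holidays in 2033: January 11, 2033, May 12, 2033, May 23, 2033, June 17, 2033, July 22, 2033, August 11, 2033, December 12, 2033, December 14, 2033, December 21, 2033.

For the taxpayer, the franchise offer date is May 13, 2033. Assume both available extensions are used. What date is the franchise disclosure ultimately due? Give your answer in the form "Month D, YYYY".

90 calendar days after May 13, 2033 is August 11, 2033.
August 11, 2033 is a listed holiday, so it moves to the next business day, August 12, 2033 (Friday).
Applying the 3-business-day extension: 3 business days after August 12, 2033 is August 17, 2033.
August 17, 2033 falls on a Wednesday, which is a business day, so no adjustment is needed.
With the 45-day extension, August 17, 2033 becomes October 1, 2033.
October 1, 2033 is a Saturday, so it moves to the next business day, October 3, 2033 (Monday).
Final deadline: October 3, 2033.

October 3, 2033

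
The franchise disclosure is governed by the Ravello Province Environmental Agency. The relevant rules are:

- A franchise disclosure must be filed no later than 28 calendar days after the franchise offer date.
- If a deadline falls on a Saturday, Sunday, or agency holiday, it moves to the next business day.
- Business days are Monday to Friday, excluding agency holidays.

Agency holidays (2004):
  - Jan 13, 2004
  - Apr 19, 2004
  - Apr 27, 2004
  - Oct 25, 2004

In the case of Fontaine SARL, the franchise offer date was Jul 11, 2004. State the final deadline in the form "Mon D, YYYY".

Aug 9, 2004

28 calendar days after Jul 11, 2004 is Aug 8, 2004.
Aug 8, 2004 falls on a Sunday. Rolling to the next business day gives Aug 9, 2004, a Monday.
Deadline: Aug 9, 2004.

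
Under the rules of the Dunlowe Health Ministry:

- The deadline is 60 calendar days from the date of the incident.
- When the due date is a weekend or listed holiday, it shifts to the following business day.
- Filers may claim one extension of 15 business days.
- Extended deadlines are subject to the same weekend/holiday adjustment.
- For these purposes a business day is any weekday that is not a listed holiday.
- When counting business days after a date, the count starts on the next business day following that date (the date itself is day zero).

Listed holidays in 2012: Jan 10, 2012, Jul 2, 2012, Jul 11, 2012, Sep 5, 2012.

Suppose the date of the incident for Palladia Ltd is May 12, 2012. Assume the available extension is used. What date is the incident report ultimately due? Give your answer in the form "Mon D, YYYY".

Aug 2, 2012

Adding 60 calendar days to May 12, 2012 gives Jul 11, 2012.
Jul 11, 2012 falls on a listed holiday. Rolling to the next business day gives Jul 12, 2012, a Thursday.
Applying the 15-business-day extension: 15 business days after Jul 12, 2012 is Aug 2, 2012.
Aug 2, 2012 (Thursday) is already a business day.
Final deadline: Aug 2, 2012.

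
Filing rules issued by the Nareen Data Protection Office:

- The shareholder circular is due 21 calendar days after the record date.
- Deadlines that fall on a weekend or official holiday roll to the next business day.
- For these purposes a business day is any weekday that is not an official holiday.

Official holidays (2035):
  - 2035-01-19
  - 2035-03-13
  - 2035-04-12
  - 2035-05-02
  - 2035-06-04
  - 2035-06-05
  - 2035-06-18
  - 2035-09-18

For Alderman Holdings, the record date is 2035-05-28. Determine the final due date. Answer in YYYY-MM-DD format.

2035-06-19

Trigger date 2035-05-28 + 21 calendar days = 2035-06-18.
2035-06-18 falls on a listed holiday. Rolling to the next business day gives 2035-06-19, a Tuesday.
Final deadline: 2035-06-19.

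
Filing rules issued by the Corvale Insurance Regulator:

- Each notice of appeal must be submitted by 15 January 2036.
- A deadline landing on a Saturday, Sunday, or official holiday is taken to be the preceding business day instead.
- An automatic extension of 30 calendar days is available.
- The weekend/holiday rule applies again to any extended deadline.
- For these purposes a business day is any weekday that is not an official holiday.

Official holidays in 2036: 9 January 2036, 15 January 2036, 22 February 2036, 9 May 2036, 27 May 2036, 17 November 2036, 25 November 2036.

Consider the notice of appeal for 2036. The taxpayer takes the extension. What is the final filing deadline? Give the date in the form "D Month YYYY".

13 February 2036

Start from the fixed due date, 15 January 2036.
15 January 2036 is a listed holiday, so it moves to the preceding business day, 14 January 2036 (Monday).
Applying the 30-calendar-day extension: 14 January 2036 + 30 days = 13 February 2036.
13 February 2036 (Wednesday) is already a business day.
So the filing is due 13 February 2036.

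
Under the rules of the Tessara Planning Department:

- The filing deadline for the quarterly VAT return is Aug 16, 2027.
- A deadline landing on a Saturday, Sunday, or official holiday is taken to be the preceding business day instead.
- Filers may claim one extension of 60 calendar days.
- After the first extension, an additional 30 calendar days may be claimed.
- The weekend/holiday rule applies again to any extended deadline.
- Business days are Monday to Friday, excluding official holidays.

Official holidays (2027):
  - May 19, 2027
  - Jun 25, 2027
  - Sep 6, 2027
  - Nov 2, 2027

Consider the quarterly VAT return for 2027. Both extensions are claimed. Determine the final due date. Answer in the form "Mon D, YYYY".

Start from the fixed due date, Aug 16, 2027.
Since Aug 16, 2027 is a Monday and not a holiday, the date is unchanged.
Applying the 60-calendar-day extension: Aug 16, 2027 + 60 days = Oct 15, 2027.
Oct 15, 2027 falls on a Friday, which is a business day, so no adjustment is needed.
Add the 30 calendar-day extension to Oct 15, 2027: Nov 14, 2027.
Nov 14, 2027 is a Sunday; the preceding business day is Nov 12, 2027 (Friday).
So the filing is due Nov 12, 2027.

Nov 12, 2027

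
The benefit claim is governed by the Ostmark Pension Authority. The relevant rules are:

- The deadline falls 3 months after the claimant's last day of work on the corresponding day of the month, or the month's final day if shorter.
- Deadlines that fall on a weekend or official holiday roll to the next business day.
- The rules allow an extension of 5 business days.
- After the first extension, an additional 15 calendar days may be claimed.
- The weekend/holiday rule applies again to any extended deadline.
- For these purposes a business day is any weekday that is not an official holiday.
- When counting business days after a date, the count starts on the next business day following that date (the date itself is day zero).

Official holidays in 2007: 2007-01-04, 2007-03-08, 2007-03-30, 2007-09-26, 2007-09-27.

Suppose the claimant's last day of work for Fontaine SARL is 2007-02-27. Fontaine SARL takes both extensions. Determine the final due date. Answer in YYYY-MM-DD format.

Moving 3 months forward from 2007-02-27 on the corresponding day gives 2007-05-27.
2007-05-27 falls on a Sunday. Rolling to the next business day gives 2007-05-28, a Monday.
Applying the 5-business-day extension: 5 business days after 2007-05-28 is 2007-06-04.
2007-06-04 falls on a Monday, which is a business day, so no adjustment is needed.
With the 15-day extension, 2007-06-04 becomes 2007-06-19.
2007-06-19 (Tuesday) is already a business day.
Final deadline: 2007-06-19.

2007-06-19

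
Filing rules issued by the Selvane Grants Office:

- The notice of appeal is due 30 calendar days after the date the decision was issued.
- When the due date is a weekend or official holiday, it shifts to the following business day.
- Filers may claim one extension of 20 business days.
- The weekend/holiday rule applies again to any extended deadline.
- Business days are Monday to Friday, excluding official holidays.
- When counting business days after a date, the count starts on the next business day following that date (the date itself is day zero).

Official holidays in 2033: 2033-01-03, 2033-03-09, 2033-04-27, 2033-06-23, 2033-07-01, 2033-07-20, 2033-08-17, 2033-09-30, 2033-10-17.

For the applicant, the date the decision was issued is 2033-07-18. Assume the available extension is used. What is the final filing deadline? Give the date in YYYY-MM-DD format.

Adding 30 calendar days to 2033-07-18 gives 2033-08-17.
2033-08-17 falls on a listed holiday. Rolling to the next business day gives 2033-08-18, a Thursday.
Counting 20 further business days from 2033-08-18 reaches 2033-09-15.
2033-09-15 is a Thursday and not a listed holiday, so it stands.
The final due date is 2033-09-15.

2033-09-15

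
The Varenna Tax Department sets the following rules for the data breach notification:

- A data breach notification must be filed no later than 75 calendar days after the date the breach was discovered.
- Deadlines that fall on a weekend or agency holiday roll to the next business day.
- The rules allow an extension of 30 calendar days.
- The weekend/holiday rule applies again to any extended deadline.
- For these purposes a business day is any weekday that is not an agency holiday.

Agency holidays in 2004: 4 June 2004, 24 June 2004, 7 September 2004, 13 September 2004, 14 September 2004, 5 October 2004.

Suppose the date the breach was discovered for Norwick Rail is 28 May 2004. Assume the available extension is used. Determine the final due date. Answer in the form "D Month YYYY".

Adding 75 calendar days to 28 May 2004 gives 11 August 2004.
11 August 2004 (Wednesday) is already a business day.
With the 30-day extension, 11 August 2004 becomes 10 September 2004.
10 September 2004 is a Friday and not a listed holiday, so it stands.
Final deadline: 10 September 2004.

10 September 2004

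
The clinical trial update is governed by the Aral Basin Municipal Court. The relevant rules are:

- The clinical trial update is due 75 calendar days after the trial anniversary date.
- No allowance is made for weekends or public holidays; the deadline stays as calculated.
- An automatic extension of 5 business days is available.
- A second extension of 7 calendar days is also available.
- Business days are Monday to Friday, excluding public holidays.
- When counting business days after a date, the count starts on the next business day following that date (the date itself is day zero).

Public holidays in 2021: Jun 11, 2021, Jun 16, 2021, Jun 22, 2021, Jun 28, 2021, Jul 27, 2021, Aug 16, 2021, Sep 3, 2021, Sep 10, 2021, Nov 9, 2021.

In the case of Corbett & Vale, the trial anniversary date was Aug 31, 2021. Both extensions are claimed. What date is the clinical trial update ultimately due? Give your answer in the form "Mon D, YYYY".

Nov 26, 2021

Trigger date Aug 31, 2021 + 75 calendar days = Nov 14, 2021.
Nov 14, 2021 falls on a Sunday. The rules make no weekend/holiday allowance, so it remains Nov 14, 2021.
Applying the 5-business-day extension: 5 business days after Nov 14, 2021 is Nov 19, 2021.
Nov 19, 2021 falls on a Friday. The rules make no weekend/holiday allowance, so it remains Nov 19, 2021.
Add the 7 calendar-day extension to Nov 19, 2021: Nov 26, 2021.
Nov 26, 2021 is a Friday; no weekend or holiday adjustment applies.
Final deadline: Nov 26, 2021.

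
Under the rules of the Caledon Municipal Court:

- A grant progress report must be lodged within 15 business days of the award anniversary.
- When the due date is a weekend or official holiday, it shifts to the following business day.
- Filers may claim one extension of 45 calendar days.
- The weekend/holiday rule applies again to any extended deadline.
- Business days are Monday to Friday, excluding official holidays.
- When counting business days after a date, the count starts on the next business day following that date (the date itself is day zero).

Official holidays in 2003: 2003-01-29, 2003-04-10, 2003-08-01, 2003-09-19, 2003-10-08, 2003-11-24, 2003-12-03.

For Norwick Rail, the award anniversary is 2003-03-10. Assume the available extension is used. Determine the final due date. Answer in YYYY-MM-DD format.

2003-05-15

Counting 15 business days after 2003-03-10 (skipping weekends and listed holidays) reaches 2003-03-31.
Since 2003-03-31 is a Monday and not a holiday, the date is unchanged.
Add the 45 calendar-day extension to 2003-03-31: 2003-05-15.
2003-05-15 is a Thursday and not a listed holiday, so it stands.
Deadline: 2003-05-15.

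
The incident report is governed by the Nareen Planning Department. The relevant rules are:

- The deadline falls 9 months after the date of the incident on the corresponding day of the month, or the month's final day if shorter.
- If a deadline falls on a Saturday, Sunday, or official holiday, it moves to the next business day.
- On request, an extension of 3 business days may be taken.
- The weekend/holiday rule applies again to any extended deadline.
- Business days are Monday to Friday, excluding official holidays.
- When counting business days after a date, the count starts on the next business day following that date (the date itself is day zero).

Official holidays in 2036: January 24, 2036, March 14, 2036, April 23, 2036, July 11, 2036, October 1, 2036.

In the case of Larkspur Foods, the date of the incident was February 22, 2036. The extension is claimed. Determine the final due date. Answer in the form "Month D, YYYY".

Moving 9 months forward from February 22, 2036 on the corresponding day gives November 22, 2036.
November 22, 2036 is a Saturday; the next business day is November 24, 2036 (Monday).
Applying the 3-business-day extension: 3 business days after November 24, 2036 is November 27, 2036.
November 27, 2036 falls on a Thursday, which is a business day, so no adjustment is needed.
Final deadline: November 27, 2036.

November 27, 2036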